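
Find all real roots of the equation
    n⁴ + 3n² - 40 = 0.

n = -2.2361 or n = 2.2361

Let u = n². The equation becomes u² + 3u - 40 = 0.
Factor: (u - 5)(u + 8) = 0, so u = 5 or u = -8.
n² = 5 gives n = ±√(5) ≈ ±2.2361.
n² = -8 < 0 has no real solution.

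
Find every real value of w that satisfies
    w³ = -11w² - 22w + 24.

Rearrange: w³ + 11w² + 22w - 24 = 0.
Possible rational roots are divisors of -24. Testing w = -4 gives 0, so (w + 4) is a factor.
Divide: w³ + 11w² + 22w - 24 = (w + 4)(w² + 7w - 6).
Apply the quadratic formula to w² + 7w - 6 = 0: w = (-7 ± √73)/2, i.e. w ≈ 0.772 or w ≈ -7.772.

w = -7.772 or w = -4 or w = 0.772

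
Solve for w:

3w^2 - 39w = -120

Bring every term to one side: 3w^2 - 39w + 120 = 0.
Factor: 3(w - 5)(w - 8) = 0.
So w = 5 or w = 8.

w = 5 or w = 8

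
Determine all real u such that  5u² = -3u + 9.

Rearrange to standard form: 5u² + 3u - 9 = 0.
Discriminant: (3)² − 4·5·(-9) = 189.
Quadratic formula: u = (-3 ± √189) / 10.
So u = -3/10 + 3·√(21)/10 ≈ 1.0748 or u = -3·√(21)/10 - 3/10 ≈ -1.6748.

u = -1.6748 or u = 1.0748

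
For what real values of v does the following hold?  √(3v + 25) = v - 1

Square both sides: 3v + 25 = (v - 1)².
Expand and rearrange: v² - 5v - 24 = 0.
Solving gives v = 8 or v = -3.
Check each candidate in the original equation:
  v = 8: √(49) = 7, while v - 1 = 7 — valid.
  v = -3: √(16) = 4, while v - 1 = -4 — extraneous.

v = 8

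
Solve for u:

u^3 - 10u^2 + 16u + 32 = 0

u = -1.1231 or u = 4 or u = 7.1231

Possible rational roots are divisors of 32. Testing u = 4 gives 0, so (u - 4) is a factor.
Divide: u^3 - 10u^2 + 16u + 32 = (u - 4)(u^2 - 6u - 8).
Apply the quadratic formula to u^2 - 6u - 8 = 0: u = (6 +/- sqrt(68))/2, i.e. u ~= 7.1231 or u ~= -1.1231.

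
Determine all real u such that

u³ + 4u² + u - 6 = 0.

u = -3 or u = -2 or u = 1

Possible rational roots are divisors of -6. Testing u = -2 gives 0, so (u + 2) is a factor.
Divide: u³ + 4u² + u - 6 = (u + 2)(u² + 2u - 3).
Factor the quadratic: u = 1 or u = -3.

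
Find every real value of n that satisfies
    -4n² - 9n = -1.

n = -2.3561 or n = 0.1061

Rearrange to standard form: -4n² - 9n + 1 = 0.
Discriminant: (-9)² − 4·(-4)·1 = 97.
Quadratic formula: n = (9 ± √97) / (-8).
So n = -√(97)/8 - 9/8 ≈ -2.3561 or n = -9/8 + √(97)/8 ≈ 0.1061.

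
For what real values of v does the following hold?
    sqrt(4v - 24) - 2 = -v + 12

v = 10

Isolate the radical: sqrt(4v - 24) = -v + 14.
Square both sides: 4v - 24 = (-v + 14)^2.
Expand and rearrange: v^2 - 32v + 220 = 0.
Solving gives v = 22 or v = 10.
Check each candidate in the original equation:
  v = 22: sqrt(64) = 8, while -v + 14 = -8 — extraneous.
  v = 10: sqrt(16) = 4, while -v + 14 = 4 — valid.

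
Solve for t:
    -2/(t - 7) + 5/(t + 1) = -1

t = -5.3007 or t = 8.3007

Multiply both sides by (t - 7)(t + 1):
-2(t + 1) + 5(t - 7) = -(t - 7)(t + 1).
Expand and collect terms: -t² + 3t + 44 = 0.
By the quadratic formula, t = (-3 ± √185) / -2, so t ≈ -5.3007 or t ≈ 8.3007.
Neither value makes a denominator zero (t ≠ 7, t ≠ -1), so both are valid.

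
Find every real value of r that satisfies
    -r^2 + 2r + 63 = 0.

r = -7 or r = 9

Factor: -1(r - 9)(r + 7) = 0.
So r = 9 or r = -7.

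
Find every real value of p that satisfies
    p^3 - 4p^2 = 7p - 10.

p = -2 or p = 1 or p = 5

Rearrange: p^3 - 4p^2 - 7p + 10 = 0.
Possible rational roots are divisors of 10. Testing p = 1 gives 0, so (p - 1) is a factor.
Divide: p^3 - 4p^2 - 7p + 10 = (p - 1)(p^2 - 3p - 10).
Factor the quadratic: p = 5 or p = -2.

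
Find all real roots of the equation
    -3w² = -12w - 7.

Rearrange to standard form: -3w² + 12w + 7 = 0.
Discriminant: (12)² − 4·(-3)·7 = 228.
Quadratic formula: w = (-12 ± √228) / (-6).
So w = 2 - √(57)/3 ≈ -0.5166 or w = 2 + √(57)/3 ≈ 4.5166.

w = -0.5166 or w = 4.5166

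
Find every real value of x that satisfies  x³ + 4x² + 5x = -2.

x = -2 or x = -1

Rearrange: x³ + 4x² + 5x + 2 = 0.
Possible rational roots are divisors of 2. Testing x = -2 gives 0, so (x + 2) is a factor.
Divide: x³ + 4x² + 5x + 2 = (x + 2)(x² + 2x + 1).
The quadratic has the repeated root x = -1.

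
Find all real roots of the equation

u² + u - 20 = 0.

u = -5 or u = 4

Factor: (u + 5)(u - 4) = 0.
So u = -5 or u = 4.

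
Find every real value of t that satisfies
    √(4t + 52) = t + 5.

Square both sides: 4t + 52 = (t + 5)².
Expand and rearrange: t² + 6t - 27 = 0.
Solving gives t = 3 or t = -9.
Check each candidate in the original equation:
  t = 3: √(64) = 8, while t + 5 = 8 — valid.
  t = -9: √(16) = 4, while t + 5 = -4 — extraneous.

t = 3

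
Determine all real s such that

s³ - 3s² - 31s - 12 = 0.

Possible rational roots are divisors of -12. Testing s = -4 gives 0, so (s + 4) is a factor.
Divide: s³ - 3s² - 31s - 12 = (s + 4)(s² - 7s - 3).
Apply the quadratic formula to s² - 7s - 3 = 0: s = (7 ± √61)/2, i.e. s ≈ 7.4051 or s ≈ -0.4051.

s = -4 or s = -0.4051 or s = 7.4051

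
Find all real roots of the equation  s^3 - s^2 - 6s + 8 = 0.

s = -2.5616 or s = 1.5616 or s = 2

Possible rational roots are divisors of 8. Testing s = 2 gives 0, so (s - 2) is a factor.
Divide: s^3 - s^2 - 6s + 8 = (s - 2)(s^2 + s - 4).
Apply the quadratic formula to s^2 + s - 4 = 0: s = (-1 +/- sqrt(17))/2, i.e. s ~= 1.5616 or s ~= -2.5616.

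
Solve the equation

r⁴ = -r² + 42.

Let u = r². The equation becomes u² + u - 42 = 0.
Factor: (u + 7)(u - 6) = 0, so u = -7 or u = 6.
r² = -7 < 0 has no real solution.
r² = 6 gives r = ±√(6) ≈ ±2.4495.

r = -2.4495 or r = 2.4495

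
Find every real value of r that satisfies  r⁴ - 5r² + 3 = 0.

Let u = r². The equation becomes u² - 5u + 3 = 0.
By the quadratic formula, u = √(13)/2 + 5/2 or u = 5/2 - √(13)/2.
r² = √(13)/2 + 5/2 gives r = ±√(√(13)/2 + 5/2) ≈ ±2.0743.
r² = 5/2 - √(13)/2 gives r = ±√(5/2 - √(13)/2) ≈ ±0.835.

r = -2.0743 or r = -0.835 or r = 0.835 or r = 2.0743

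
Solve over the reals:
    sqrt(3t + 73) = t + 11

Square both sides: 3t + 73 = (t + 11)^2.
Expand and rearrange: t^2 + 19t + 48 = 0.
Solving gives t = -3 or t = -16.
Check each candidate in the original equation:
  t = -3: sqrt(64) = 8, while t + 11 = 8 — valid.
  t = -16: sqrt(25) = 5, while t + 11 = -5 — extraneous.

t = -3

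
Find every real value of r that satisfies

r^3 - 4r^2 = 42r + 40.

r = -4 or r = -1.099 or r = 9.099

Rearrange: r^3 - 4r^2 - 42r - 40 = 0.
Possible rational roots are divisors of -40. Testing r = -4 gives 0, so (r + 4) is a factor.
Divide: r^3 - 4r^2 - 42r - 40 = (r + 4)(r^2 - 8r - 10).
Apply the quadratic formula to r^2 - 8r - 10 = 0: r = (8 +/- sqrt(104))/2, i.e. r ~= 9.099 or r ~= -1.099.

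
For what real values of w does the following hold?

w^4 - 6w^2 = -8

w = -2 or w = -1.4142 or w = 1.4142 or w = 2

Let u = w^2. The equation becomes u^2 - 6u + 8 = 0.
Factor: (u - 2)(u - 4) = 0, so u = 2 or u = 4.
w^2 = 2 gives w = +/-sqrt(2) ~= +/-1.4142.
w^2 = 4 gives w = +/-2.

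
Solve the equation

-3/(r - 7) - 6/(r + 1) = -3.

Multiply both sides by (r - 7)(r + 1):
-3(r + 1) - 6(r - 7) = -3(r - 7)(r + 1).
Expand and collect terms: -3r² + 27r - 18 = 0.
By the quadratic formula, r = (-27 ± √513) / -6, so r ≈ 0.7251 or r ≈ 8.2749.
Neither value makes a denominator zero (r ≠ 7, r ≠ -1), so both are valid.

r = 0.7251 or r = 8.2749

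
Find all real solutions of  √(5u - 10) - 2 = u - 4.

Isolate the radical: √(5u - 10) = u - 2.
Square both sides: 5u - 10 = (u - 2)².
Expand and rearrange: u² - 9u + 14 = 0.
Solving gives u = 7 or u = 2.
Check each candidate in the original equation:
  u = 7: √(25) = 5, while u - 2 = 5 — valid.
  u = 2: √(0) = 0, while u - 2 = 0 — valid.

u = 2 or u = 7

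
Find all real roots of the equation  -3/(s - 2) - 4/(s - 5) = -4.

Multiply both sides by (s - 2)(s - 5):
-3(s - 5) - 4(s - 2) = -4(s - 2)(s - 5).
Expand and collect terms: -4s² + 35s - 63 = 0.
By the quadratic formula, s = (-35 ± √217) / -8, so s ≈ 2.5336 or s ≈ 6.2164.
Neither value makes a denominator zero (s ≠ 2, s ≠ 5), so both are valid.

s = 2.5336 or s = 6.2164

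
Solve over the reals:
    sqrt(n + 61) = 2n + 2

n = 3

Square both sides: n + 61 = (2n + 2)^2.
Expand and rearrange: 4n^2 + 7n - 57 = 0.
Solving gives n = 3 or n = -4.75.
Check each candidate in the original equation:
  n = 3: sqrt(64) = 8, while 2n + 2 = 8 — valid.
  n = -4.75: sqrt(56.25) = 7.5, while 2n + 2 = -7.5 — extraneous.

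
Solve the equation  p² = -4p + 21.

p = -7 or p = 3

Bring every term to one side: p² + 4p - 21 = 0.
Factor: (p + 7)(p - 3) = 0.
So p = -7 or p = 3.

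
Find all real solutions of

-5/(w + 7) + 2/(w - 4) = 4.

Multiply both sides by (w + 7)(w - 4):
-5(w - 4) + 2(w + 7) = 4(w + 7)(w - 4).
Expand and collect terms: 4w^2 + 15w - 146 = 0.
By the quadratic formula, w = (-15 +/- sqrt(2561)) / 8, so w ~= 4.4508 or w ~= -8.2008.
Neither value makes a denominator zero (w != -7, w != 4), so both are valid.

w = -8.2008 or w = 4.4508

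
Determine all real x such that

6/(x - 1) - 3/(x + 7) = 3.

Multiply both sides by (x - 1)(x + 7):
6(x + 7) - 3(x - 1) = 3(x - 1)(x + 7).
Expand and collect terms: 3x^2 + 15x - 66 = 0.
By the quadratic formula, x = (-15 +/- sqrt(1017)) / 6, so x ~= 2.8151 or x ~= -7.8151.
Neither value makes a denominator zero (x != 1, x != -7), so both are valid.

x = -7.8151 or x = 2.8151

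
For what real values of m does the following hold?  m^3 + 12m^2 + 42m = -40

m = -6.4495 or m = -4 or m = -1.5505

Rearrange: m^3 + 12m^2 + 42m + 40 = 0.
Possible rational roots are divisors of 40. Testing m = -4 gives 0, so (m + 4) is a factor.
Divide: m^3 + 12m^2 + 42m + 40 = (m + 4)(m^2 + 8m + 10).
Apply the quadratic formula to m^2 + 8m + 10 = 0: m = (-8 +/- sqrt(24))/2, i.e. m ~= -1.5505 or m ~= -6.4495.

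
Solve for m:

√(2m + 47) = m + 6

m = 1

Square both sides: 2m + 47 = (m + 6)².
Expand and rearrange: m² + 10m - 11 = 0.
Solving gives m = 1 or m = -11.
Check each candidate in the original equation:
  m = 1: √(49) = 7, while m + 6 = 7 — valid.
  m = -11: √(25) = 5, while m + 6 = -5 — extraneous.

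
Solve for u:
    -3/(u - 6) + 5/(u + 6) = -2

Multiply both sides by (u - 6)(u + 6):
-3(u + 6) + 5(u - 6) = -2(u - 6)(u + 6).
Expand and collect terms: -2u² - 2u + 120 = 0.
By the quadratic formula, u = (2 ± √964) / -4, so u ≈ -8.2621 or u ≈ 7.2621.
Neither value makes a denominator zero (u ≠ 6, u ≠ -6), so both are valid.

u = -8.2621 or u = 7.2621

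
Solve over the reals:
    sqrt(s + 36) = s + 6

s = 0

Square both sides: s + 36 = (s + 6)^2.
Expand and rearrange: s^2 + 11s = 0.
Solving gives s = 0 or s = -11.
Check each candidate in the original equation:
  s = 0: sqrt(36) = 6, while s + 6 = 6 — valid.
  s = -11: sqrt(25) = 5, while s + 6 = -5 — extraneous.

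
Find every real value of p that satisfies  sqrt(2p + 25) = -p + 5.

p = 0

Square both sides: 2p + 25 = (-p + 5)^2.
Expand and rearrange: p^2 - 12p = 0.
Solving gives p = 12 or p = 0.
Check each candidate in the original equation:
  p = 12: sqrt(49) = 7, while -p + 5 = -7 — extraneous.
  p = 0: sqrt(25) = 5, while -p + 5 = 5 — valid.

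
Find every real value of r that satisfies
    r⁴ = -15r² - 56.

No real solutions.

Let u = r². The equation becomes u² + 15u + 56 = 0.
Factor: (u + 8)(u + 7) = 0, so u = -8 or u = -7.
r² = -8 < 0 has no real solution.
r² = -7 < 0 has no real solution.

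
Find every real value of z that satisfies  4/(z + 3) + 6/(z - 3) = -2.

z = -6 or z = 1

Multiply both sides by (z + 3)(z - 3):
4(z - 3) + 6(z + 3) = -2(z + 3)(z - 3).
Expand and collect terms: -2z^2 - 10z + 12 = 0.
Factor or apply the quadratic formula: z = -6 or z = 1.
Neither value makes a denominator zero (z != -3, z != 3), so both are valid.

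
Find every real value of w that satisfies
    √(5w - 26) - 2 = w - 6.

w = 6 or w = 7

Isolate the radical: √(5w - 26) = w - 4.
Square both sides: 5w - 26 = (w - 4)².
Expand and rearrange: w² - 13w + 42 = 0.
Solving gives w = 7 or w = 6.
Check each candidate in the original equation:
  w = 7: √(9) = 3, while w - 4 = 3 — valid.
  w = 6: √(4) = 2, while w - 4 = 2 — valid.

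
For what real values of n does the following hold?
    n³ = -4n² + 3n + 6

Rearrange: n³ + 4n² - 3n - 6 = 0.
Possible rational roots are divisors of -6. Testing n = -1 gives 0, so (n + 1) is a factor.
Divide: n³ + 4n² - 3n - 6 = (n + 1)(n² + 3n - 6).
Apply the quadratic formula to n² + 3n - 6 = 0: n = (-3 ± √33)/2, i.e. n ≈ 1.3723 or n ≈ -4.3723.

n = -4.3723 or n = -1 or n = 1.3723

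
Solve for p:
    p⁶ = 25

Let u = p³. The equation becomes u² - 25 = 0.
Factor: (u + 5)(u - 5) = 0, so u = -5 or u = 5.
p³ = -5 gives p = -∛(5) ≈ -1.71.
p³ = 5 gives p = ∛(5) ≈ 1.71.

p = -1.71 or p = 1.71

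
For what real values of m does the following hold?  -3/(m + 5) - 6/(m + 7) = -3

Multiply both sides by (m + 5)(m + 7):
-3(m + 7) - 6(m + 5) = -3(m + 5)(m + 7).
Expand and collect terms: -3m^2 - 27m - 54 = 0.
Factor or apply the quadratic formula: m = -6 or m = -3.
Neither value makes a denominator zero (m != -5, m != -7), so both are valid.

m = -6 or m = -3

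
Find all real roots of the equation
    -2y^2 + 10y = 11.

y = 1.634 or y = 3.366

Rearrange to standard form: -2y^2 + 10y - 11 = 0.
Discriminant: (10)^2 - 4*(-2)*(-11) = 12.
Quadratic formula: y = (-10 +/- sqrt(12)) / (-4).
So y = 5/2 - sqrt(3)/2 ~= 1.634 or y = sqrt(3)/2 + 5/2 ~= 3.366.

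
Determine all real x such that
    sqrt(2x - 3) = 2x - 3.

Square both sides: 2x - 3 = (2x - 3)^2.
Expand and rearrange: 4x^2 - 14x + 12 = 0.
Solving gives x = 2 or x = 1.5.
Check each candidate in the original equation:
  x = 2: sqrt(1) = 1, while 2x - 3 = 1 — valid.
  x = 1.5: sqrt(0) = 0, while 2x - 3 = 0 — valid.

x = 1.5 or x = 2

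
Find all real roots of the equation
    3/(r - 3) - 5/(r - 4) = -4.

Multiply both sides by (r - 3)(r - 4):
3(r - 4) - 5(r - 3) = -4(r - 3)(r - 4).
Expand and collect terms: -4r² + 30r - 51 = 0.
By the quadratic formula, r = (-30 ± √84) / -8, so r ≈ 2.6044 or r ≈ 4.8956.
Neither value makes a denominator zero (r ≠ 3, r ≠ 4), so both are valid.

r = 2.6044 or r = 4.8956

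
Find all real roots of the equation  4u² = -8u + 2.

u = -2.2247 or u = 0.2247

Rearrange to standard form: 4u² + 8u - 2 = 0.
Discriminant: (8)² − 4·4·(-2) = 96.
Quadratic formula: u = (-8 ± √96) / 8.
So u = -1 + √(6)/2 ≈ 0.2247 or u = -√(6)/2 - 1 ≈ -2.2247.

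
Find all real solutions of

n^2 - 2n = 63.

Bring every term to one side: n^2 - 2n - 63 = 0.
Factor: (n + 7)(n - 9) = 0.
So n = -7 or n = 9.

n = -7 or n = 9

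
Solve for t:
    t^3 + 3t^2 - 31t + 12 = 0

t = -7.4051 or t = 0.4051 or t = 4

Possible rational roots are divisors of 12. Testing t = 4 gives 0, so (t - 4) is a factor.
Divide: t^3 + 3t^2 - 31t + 12 = (t - 4)(t^2 + 7t - 3).
Apply the quadratic formula to t^2 + 7t - 3 = 0: t = (-7 +/- sqrt(61))/2, i.e. t ~= 0.4051 or t ~= -7.4051.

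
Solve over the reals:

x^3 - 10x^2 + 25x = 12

Rearrange: x^3 - 10x^2 + 25x - 12 = 0.
Possible rational roots are divisors of -12. Testing x = 3 gives 0, so (x - 3) is a factor.
Divide: x^3 - 10x^2 + 25x - 12 = (x - 3)(x^2 - 7x + 4).
Apply the quadratic formula to x^2 - 7x + 4 = 0: x = (7 +/- sqrt(33))/2, i.e. x ~= 6.3723 or x ~= 0.6277.

x = 0.6277 or x = 3 or x = 6.3723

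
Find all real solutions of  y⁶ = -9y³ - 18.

Let u = y³. The equation becomes u² + 9u + 18 = 0.
Factor: (u + 3)(u + 6) = 0, so u = -3 or u = -6.
y³ = -3 gives y = -∛(3) ≈ -1.4422.
y³ = -6 gives y = -∛(6) ≈ -1.8171.

y = -1.8171 or y = -1.4422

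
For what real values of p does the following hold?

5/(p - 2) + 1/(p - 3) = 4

Multiply both sides by (p - 2)(p - 3):
5(p - 3) + (p - 2) = 4(p - 2)(p - 3).
Expand and collect terms: 4p² - 26p + 41 = 0.
By the quadratic formula, p = (26 ± √20) / 8, so p ≈ 3.809 or p ≈ 2.691.
Neither value makes a denominator zero (p ≠ 2, p ≠ 3), so both are valid.

p = 2.691 or p = 3.809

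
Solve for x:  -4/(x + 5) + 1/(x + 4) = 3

x = -6.1547 or x = -3.8453

Multiply both sides by (x + 5)(x + 4):
-4(x + 4) + (x + 5) = 3(x + 5)(x + 4).
Expand and collect terms: 3x² + 30x + 71 = 0.
By the quadratic formula, x = (-30 ± √48) / 6, so x ≈ -3.8453 or x ≈ -6.1547.
Neither value makes a denominator zero (x ≠ -5, x ≠ -4), so both are valid.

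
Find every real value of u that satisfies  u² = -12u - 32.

u = -8 or u = -4

Bring every term to one side: u² + 12u + 32 = 0.
Factor: (u + 8)(u + 4) = 0.
So u = -8 or u = -4.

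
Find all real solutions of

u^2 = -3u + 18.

u = -6 or u = 3

Bring every term to one side: u^2 + 3u - 18 = 0.
Factor: (u - 3)(u + 6) = 0.
So u = 3 or u = -6.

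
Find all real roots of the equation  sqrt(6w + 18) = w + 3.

w = -3 or w = 3

Square both sides: 6w + 18 = (w + 3)^2.
Expand and rearrange: w^2 - 9 = 0.
Solving gives w = 3 or w = -3.
Check each candidate in the original equation:
  w = 3: sqrt(36) = 6, while w + 3 = 6 — valid.
  w = -3: sqrt(0) = 0, while w + 3 = 0 — valid.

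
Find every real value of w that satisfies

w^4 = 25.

w = -2.2361 or w = 2.2361

Let u = w^2. The equation becomes u^2 - 25 = 0.
Factor: (u - 5)(u + 5) = 0, so u = 5 or u = -5.
w^2 = 5 gives w = +/-sqrt(5) ~= +/-2.2361.
w^2 = -5 < 0 has no real solution.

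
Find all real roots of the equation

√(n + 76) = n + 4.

n = 5

Square both sides: n + 76 = (n + 4)².
Expand and rearrange: n² + 7n - 60 = 0.
Solving gives n = 5 or n = -12.
Check each candidate in the original equation:
  n = 5: √(81) = 9, while n + 4 = 9 — valid.
  n = -12: √(64) = 8, while n + 4 = -8 — extraneous.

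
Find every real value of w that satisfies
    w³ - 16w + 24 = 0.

Possible rational roots are divisors of 24. Testing w = 2 gives 0, so (w - 2) is a factor.
Divide: w³ - 16w + 24 = (w - 2)(w² + 2w - 12).
Apply the quadratic formula to w² + 2w - 12 = 0: w = (-2 ± √52)/2, i.e. w ≈ 2.6056 or w ≈ -4.6056.

w = -4.6056 or w = 2 or w = 2.6056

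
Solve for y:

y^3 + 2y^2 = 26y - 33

Rearrange: y^3 + 2y^2 - 26y + 33 = 0.
Possible rational roots are divisors of 33. Testing y = 3 gives 0, so (y - 3) is a factor.
Divide: y^3 + 2y^2 - 26y + 33 = (y - 3)(y^2 + 5y - 11).
Apply the quadratic formula to y^2 + 5y - 11 = 0: y = (-5 +/- sqrt(69))/2, i.e. y ~= 1.6533 or y ~= -6.6533.

y = -6.6533 or y = 1.6533 or y = 3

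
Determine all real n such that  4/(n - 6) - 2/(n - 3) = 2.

Multiply both sides by (n - 6)(n - 3):
4(n - 3) - 2(n - 6) = 2(n - 6)(n - 3).
Expand and collect terms: 2n^2 - 20n + 36 = 0.
By the quadratic formula, n = (20 +/- sqrt(112)) / 4, so n ~= 7.6458 or n ~= 2.3542.
Neither value makes a denominator zero (n != 6, n != 3), so both are valid.

n = 2.3542 or n = 7.6458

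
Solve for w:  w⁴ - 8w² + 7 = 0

Let u = w². The equation becomes u² - 8u + 7 = 0.
Factor: (u - 1)(u - 7) = 0, so u = 1 or u = 7.
w² = 1 gives w = ±1.
w² = 7 gives w = ±√(7) ≈ ±2.6458.

w = -2.6458 or w = -1 or w = 1 or w = 2.6458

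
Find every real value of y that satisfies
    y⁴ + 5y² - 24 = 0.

y = -1.7321 or y = 1.7321

Let u = y². The equation becomes u² + 5u - 24 = 0.
Factor: (u - 3)(u + 8) = 0, so u = 3 or u = -8.
y² = 3 gives y = ±√(3) ≈ ±1.7321.
y² = -8 < 0 has no real solution.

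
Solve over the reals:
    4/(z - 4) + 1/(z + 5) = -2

z = -5.631 or z = 2.131

Multiply both sides by (z - 4)(z + 5):
4(z + 5) + (z - 4) = -2(z - 4)(z + 5).
Expand and collect terms: -2z² - 7z + 24 = 0.
By the quadratic formula, z = (7 ± √241) / -4, so z ≈ -5.631 or z ≈ 2.131.
Neither value makes a denominator zero (z ≠ 4, z ≠ -5), so both are valid.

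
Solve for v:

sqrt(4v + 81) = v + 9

Square both sides: 4v + 81 = (v + 9)^2.
Expand and rearrange: v^2 + 14v = 0.
Solving gives v = 0 or v = -14.
Check each candidate in the original equation:
  v = 0: sqrt(81) = 9, while v + 9 = 9 — valid.
  v = -14: sqrt(25) = 5, while v + 9 = -5 — extraneous.

v = 0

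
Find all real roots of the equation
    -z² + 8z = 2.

z = 0.2583 or z = 7.7417

Rearrange to standard form: -z² + 8z - 2 = 0.
Discriminant: (8)² − 4·(-1)·(-2) = 56.
Quadratic formula: z = (-8 ± √56) / (-2).
So z = 4 - √(14) ≈ 0.2583 or z = √(14) + 4 ≈ 7.7417.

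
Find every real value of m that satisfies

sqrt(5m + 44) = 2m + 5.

m = 1

Square both sides: 5m + 44 = (2m + 5)^2.
Expand and rearrange: 4m^2 + 15m - 19 = 0.
Solving gives m = 1 or m = -4.75.
Check each candidate in the original equation:
  m = 1: sqrt(49) = 7, while 2m + 5 = 7 — valid.
  m = -4.75: sqrt(20.25) = 4.5, while 2m + 5 = -4.5 — extraneous.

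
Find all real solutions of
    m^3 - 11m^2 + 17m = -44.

Rearrange: m^3 - 11m^2 + 17m + 44 = 0.
Possible rational roots are divisors of 44. Testing m = 4 gives 0, so (m - 4) is a factor.
Divide: m^3 - 11m^2 + 17m + 44 = (m - 4)(m^2 - 7m - 11).
Apply the quadratic formula to m^2 - 7m - 11 = 0: m = (7 +/- sqrt(93))/2, i.e. m ~= 8.3218 or m ~= -1.3218.

m = -1.3218 or m = 4 or m = 8.3218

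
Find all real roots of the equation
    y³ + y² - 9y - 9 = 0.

Possible rational roots are divisors of -9. Testing y = -3 gives 0, so (y + 3) is a factor.
Divide: y³ + y² - 9y - 9 = (y + 3)(y² - 2y - 3).
Factor the quadratic: y = 3 or y = -1.

y = -3 or y = -1 or y = 3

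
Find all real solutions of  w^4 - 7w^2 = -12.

Let u = w^2. The equation becomes u^2 - 7u + 12 = 0.
Factor: (u - 3)(u - 4) = 0, so u = 3 or u = 4.
w^2 = 3 gives w = +/-sqrt(3) ~= +/-1.7321.
w^2 = 4 gives w = +/-2.

w = -2 or w = -1.7321 or w = 1.7321 or w = 2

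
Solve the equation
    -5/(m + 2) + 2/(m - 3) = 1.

Multiply both sides by (m + 2)(m - 3):
-5(m - 3) + 2(m + 2) = (m + 2)(m - 3).
Expand and collect terms: m^2 + 2m - 25 = 0.
By the quadratic formula, m = (-2 +/- sqrt(104)) / 2, so m ~= 4.099 or m ~= -6.099.
Neither value makes a denominator zero (m != -2, m != 3), so both are valid.

m = -6.099 or m = 4.099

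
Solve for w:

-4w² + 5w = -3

w = -0.443 or w = 1.693

Rearrange to standard form: -4w² + 5w + 3 = 0.
Discriminant: (5)² − 4·(-4)·3 = 73.
Quadratic formula: w = (-5 ± √73) / (-8).
So w = 5/8 - √(73)/8 ≈ -0.443 or w = 5/8 + √(73)/8 ≈ 1.693.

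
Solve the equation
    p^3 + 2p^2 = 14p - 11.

p = -5.1401 or p = 1 or p = 2.1401

Rearrange: p^3 + 2p^2 - 14p + 11 = 0.
Possible rational roots are divisors of 11. Testing p = 1 gives 0, so (p - 1) is a factor.
Divide: p^3 + 2p^2 - 14p + 11 = (p - 1)(p^2 + 3p - 11).
Apply the quadratic formula to p^2 + 3p - 11 = 0: p = (-3 +/- sqrt(53))/2, i.e. p ~= 2.1401 or p ~= -5.1401.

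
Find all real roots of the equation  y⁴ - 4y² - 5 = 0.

y = -2.2361 or y = 2.2361

Let u = y². The equation becomes u² - 4u - 5 = 0.
Factor: (u + 1)(u - 5) = 0, so u = -1 or u = 5.
y² = -1 < 0 has no real solution.
y² = 5 gives y = ±√(5) ≈ ±2.2361.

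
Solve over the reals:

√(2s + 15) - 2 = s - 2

Isolate the radical: √(2s + 15) = s.
Square both sides: 2s + 15 = (s)².
Expand and rearrange: s² - 2s - 15 = 0.
Solving gives s = 5 or s = -3.
Check each candidate in the original equation:
  s = 5: √(25) = 5, while s = 5 — valid.
  s = -3: √(9) = 3, while s = -3 — extraneous.

s = 5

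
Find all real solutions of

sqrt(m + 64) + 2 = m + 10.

Isolate the radical: sqrt(m + 64) = m + 8.
Square both sides: m + 64 = (m + 8)^2.
Expand and rearrange: m^2 + 15m = 0.
Solving gives m = 0 or m = -15.
Check each candidate in the original equation:
  m = 0: sqrt(64) = 8, while m + 8 = 8 — valid.
  m = -15: sqrt(49) = 7, while m + 8 = -7 — extraneous.

m = 0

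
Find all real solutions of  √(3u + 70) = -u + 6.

u = -2

Square both sides: 3u + 70 = (-u + 6)².
Expand and rearrange: u² - 15u - 34 = 0.
Solving gives u = 17 or u = -2.
Check each candidate in the original equation:
  u = 17: √(121) = 11, while -u + 6 = -11 — extraneous.
  u = -2: √(64) = 8, while -u + 6 = 8 — valid.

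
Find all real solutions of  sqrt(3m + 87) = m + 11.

m = -2

Square both sides: 3m + 87 = (m + 11)^2.
Expand and rearrange: m^2 + 19m + 34 = 0.
Solving gives m = -2 or m = -17.
Check each candidate in the original equation:
  m = -2: sqrt(81) = 9, while m + 11 = 9 — valid.
  m = -17: sqrt(36) = 6, while m + 11 = -6 — extraneous.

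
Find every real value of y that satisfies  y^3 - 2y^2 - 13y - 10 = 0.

Possible rational roots are divisors of -10. Testing y = -2 gives 0, so (y + 2) is a factor.
Divide: y^3 - 2y^2 - 13y - 10 = (y + 2)(y^2 - 4y - 5).
Factor the quadratic: y = 5 or y = -1.

y = -2 or y = -1 or y = 5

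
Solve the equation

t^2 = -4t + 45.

t = -9 or t = 5

Bring every term to one side: t^2 + 4t - 45 = 0.
Factor: (t - 5)(t + 9) = 0.
So t = 5 or t = -9.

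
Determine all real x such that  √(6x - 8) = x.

x = 2 or x = 4

Square both sides: 6x - 8 = (x)².
Expand and rearrange: x² - 6x + 8 = 0.
Solving gives x = 4 or x = 2.
Check each candidate in the original equation:
  x = 4: √(16) = 4, while x = 4 — valid.
  x = 2: √(4) = 2, while x = 2 — valid.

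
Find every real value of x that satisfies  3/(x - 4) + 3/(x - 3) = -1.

x = -2.5414 or x = 3.5414

Multiply both sides by (x - 4)(x - 3):
3(x - 3) + 3(x - 4) = -(x - 4)(x - 3).
Expand and collect terms: -x² + x + 9 = 0.
By the quadratic formula, x = (-1 ± √37) / -2, so x ≈ -2.5414 or x ≈ 3.5414.
Neither value makes a denominator zero (x ≠ 4, x ≠ 3), so both are valid.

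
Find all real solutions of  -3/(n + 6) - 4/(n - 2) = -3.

Multiply both sides by (n + 6)(n - 2):
-3(n - 2) - 4(n + 6) = -3(n + 6)(n - 2).
Expand and collect terms: -3n² - 5n + 54 = 0.
By the quadratic formula, n = (5 ± √673) / -6, so n ≈ -5.157 or n ≈ 3.4904.
Neither value makes a denominator zero (n ≠ -6, n ≠ 2), so both are valid.

n = -5.157 or n = 3.4904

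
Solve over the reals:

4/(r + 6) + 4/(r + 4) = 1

r = -5.1231 or r = 3.1231

Multiply both sides by (r + 6)(r + 4):
4(r + 4) + 4(r + 6) = (r + 6)(r + 4).
Expand and collect terms: r^2 + 2r - 16 = 0.
By the quadratic formula, r = (-2 +/- sqrt(68)) / 2, so r ~= 3.1231 or r ~= -5.1231.
Neither value makes a denominator zero (r != -6, r != -4), so both are valid.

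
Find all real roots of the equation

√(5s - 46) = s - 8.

s = 10 or s = 11

Square both sides: 5s - 46 = (s - 8)².
Expand and rearrange: s² - 21s + 110 = 0.
Solving gives s = 11 or s = 10.
Check each candidate in the original equation:
  s = 11: √(9) = 3, while s - 8 = 3 — valid.
  s = 10: √(4) = 2, while s - 8 = 2 — valid.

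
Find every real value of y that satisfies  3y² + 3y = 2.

y = -1.4574 or y = 0.4574

Rearrange to standard form: 3y² + 3y - 2 = 0.
Discriminant: (3)² − 4·3·(-2) = 33.
Quadratic formula: y = (-3 ± √33) / 6.
So y = -1/2 + √(33)/6 ≈ 0.4574 or y = -√(33)/6 - 1/2 ≈ -1.4574.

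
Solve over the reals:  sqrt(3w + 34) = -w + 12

w = 5

Square both sides: 3w + 34 = (-w + 12)^2.
Expand and rearrange: w^2 - 27w + 110 = 0.
Solving gives w = 22 or w = 5.
Check each candidate in the original equation:
  w = 22: sqrt(100) = 10, while -w + 12 = -10 — extraneous.
  w = 5: sqrt(49) = 7, while -w + 12 = 7 — valid.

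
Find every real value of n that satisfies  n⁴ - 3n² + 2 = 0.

Let u = n². The equation becomes u² - 3u + 2 = 0.
Factor: (u - 2)(u - 1) = 0, so u = 2 or u = 1.
n² = 2 gives n = ±√(2) ≈ ±1.4142.
n² = 1 gives n = ±1.

n = -1.4142 or n = -1 or n = 1 or n = 1.4142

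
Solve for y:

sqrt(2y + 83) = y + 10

Square both sides: 2y + 83 = (y + 10)^2.
Expand and rearrange: y^2 + 18y + 17 = 0.
Solving gives y = -1 or y = -17.
Check each candidate in the original equation:
  y = -1: sqrt(81) = 9, while y + 10 = 9 — valid.
  y = -17: sqrt(49) = 7, while y + 10 = -7 — extraneous.

y = -1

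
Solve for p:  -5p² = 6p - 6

p = -1.849 or p = 0.649

Rearrange to standard form: -5p² - 6p + 6 = 0.
Discriminant: (-6)² − 4·(-5)·6 = 156.
Quadratic formula: p = (6 ± √156) / (-10).
So p = -√(39)/5 - 3/5 ≈ -1.849 or p = -3/5 + √(39)/5 ≈ 0.649.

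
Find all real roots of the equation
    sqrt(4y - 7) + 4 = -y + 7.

Isolate the radical: sqrt(4y - 7) = -y + 3.
Square both sides: 4y - 7 = (-y + 3)^2.
Expand and rearrange: y^2 - 10y + 16 = 0.
Solving gives y = 8 or y = 2.
Check each candidate in the original equation:
  y = 8: sqrt(25) = 5, while -y + 3 = -5 — extraneous.
  y = 2: sqrt(1) = 1, while -y + 3 = 1 — valid.

y = 2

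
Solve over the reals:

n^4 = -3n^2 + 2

Let u = n^2. The equation becomes u^2 + 3u - 2 = 0.
By the quadratic formula, u = -3/2 + sqrt(17)/2 or u = -sqrt(17)/2 - 3/2.
n^2 = -3/2 + sqrt(17)/2 gives n = +/-sqrt(-3/2 + sqrt(17)/2) ~= +/-0.7494.
n^2 = -sqrt(17)/2 - 3/2 < 0 has no real solution.

n = -0.7494 or n = 0.7494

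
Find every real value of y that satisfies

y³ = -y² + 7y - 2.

y = -3.3028 or y = 0.3028 or y = 2

Rearrange: y³ + y² - 7y + 2 = 0.
Possible rational roots are divisors of 2. Testing y = 2 gives 0, so (y - 2) is a factor.
Divide: y³ + y² - 7y + 2 = (y - 2)(y² + 3y - 1).
Apply the quadratic formula to y² + 3y - 1 = 0: y = (-3 ± √13)/2, i.e. y ≈ 0.3028 or y ≈ -3.3028.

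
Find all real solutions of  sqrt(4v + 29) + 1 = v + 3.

Isolate the radical: sqrt(4v + 29) = v + 2.
Square both sides: 4v + 29 = (v + 2)^2.
Expand and rearrange: v^2 - 25 = 0.
Solving gives v = 5 or v = -5.
Check each candidate in the original equation:
  v = 5: sqrt(49) = 7, while v + 2 = 7 — valid.
  v = -5: sqrt(9) = 3, while v + 2 = -3 — extraneous.

v = 5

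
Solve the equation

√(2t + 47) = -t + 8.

Square both sides: 2t + 47 = (-t + 8)².
Expand and rearrange: t² - 18t + 17 = 0.
Solving gives t = 17 or t = 1.
Check each candidate in the original equation:
  t = 17: √(81) = 9, while -t + 8 = -9 — extraneous.
  t = 1: √(49) = 7, while -t + 8 = 7 — valid.

t = 1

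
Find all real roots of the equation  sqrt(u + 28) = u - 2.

Square both sides: u + 28 = (u - 2)^2.
Expand and rearrange: u^2 - 5u - 24 = 0.
Solving gives u = 8 or u = -3.
Check each candidate in the original equation:
  u = 8: sqrt(36) = 6, while u - 2 = 6 — valid.
  u = -3: sqrt(25) = 5, while u - 2 = -5 — extraneous.

u = 8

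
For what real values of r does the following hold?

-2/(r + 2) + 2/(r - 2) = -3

Multiply both sides by (r + 2)(r - 2):
-2(r - 2) + 2(r + 2) = -3(r + 2)(r - 2).
Expand and collect terms: -3r² + 4 = 0.
By the quadratic formula, r = (0 ± √48) / -6, so r ≈ -1.1547 or r ≈ 1.1547.
Neither value makes a denominator zero (r ≠ -2, r ≠ 2), so both are valid.

r = -1.1547 or r = 1.1547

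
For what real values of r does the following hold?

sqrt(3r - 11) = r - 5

r = 9

Square both sides: 3r - 11 = (r - 5)^2.
Expand and rearrange: r^2 - 13r + 36 = 0.
Solving gives r = 9 or r = 4.
Check each candidate in the original equation:
  r = 9: sqrt(16) = 4, while r - 5 = 4 — valid.
  r = 4: sqrt(1) = 1, while r - 5 = -1 — extraneous.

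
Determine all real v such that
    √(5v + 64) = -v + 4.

v = -3

Square both sides: 5v + 64 = (-v + 4)².
Expand and rearrange: v² - 13v - 48 = 0.
Solving gives v = 16 or v = -3.
Check each candidate in the original equation:
  v = 16: √(144) = 12, while -v + 4 = -12 — extraneous.
  v = -3: √(49) = 7, while -v + 4 = 7 — valid.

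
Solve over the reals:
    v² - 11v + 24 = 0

v = 3 or v = 8

Factor: (v - 3)(v - 8) = 0.
So v = 3 or v = 8.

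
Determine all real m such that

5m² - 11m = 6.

m = -0.4524 or m = 2.6524

Rearrange to standard form: 5m² - 11m - 6 = 0.
Discriminant: (-11)² − 4·5·(-6) = 241.
Quadratic formula: m = (11 ± √241) / 10.
So m = 11/10 + √(241)/10 ≈ 2.6524 or m = 11/10 - √(241)/10 ≈ -0.4524.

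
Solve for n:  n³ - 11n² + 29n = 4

n = 0.1459 or n = 4 or n = 6.8541

Rearrange: n³ - 11n² + 29n - 4 = 0.
Possible rational roots are divisors of -4. Testing n = 4 gives 0, so (n - 4) is a factor.
Divide: n³ - 11n² + 29n - 4 = (n - 4)(n² - 7n + 1).
Apply the quadratic formula to n² - 7n + 1 = 0: n = (7 ± √45)/2, i.e. n ≈ 6.8541 or n ≈ 0.1459.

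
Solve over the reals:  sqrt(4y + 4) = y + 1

Square both sides: 4y + 4 = (y + 1)^2.
Expand and rearrange: y^2 - 2y - 3 = 0.
Solving gives y = 3 or y = -1.
Check each candidate in the original equation:
  y = 3: sqrt(16) = 4, while y + 1 = 4 — valid.
  y = -1: sqrt(0) = 0, while y + 1 = 0 — valid.

y = -1 or y = 3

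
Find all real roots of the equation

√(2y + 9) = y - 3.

y = 8

Square both sides: 2y + 9 = (y - 3)².
Expand and rearrange: y² - 8y = 0.
Solving gives y = 8 or y = 0.
Check each candidate in the original equation:
  y = 8: √(25) = 5, while y - 3 = 5 — valid.
  y = 0: √(9) = 3, while y - 3 = -3 — extraneous.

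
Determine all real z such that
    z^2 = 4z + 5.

Bring every term to one side: z^2 - 4z - 5 = 0.
Factor: (z + 1)(z - 5) = 0.
So z = -1 or z = 5.

z = -1 or z = 5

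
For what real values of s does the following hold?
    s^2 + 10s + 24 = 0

Factor: (s + 6)(s + 4) = 0.
So s = -6 or s = -4.

s = -6 or s = -4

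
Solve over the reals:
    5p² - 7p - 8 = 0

p = -0.7457 or p = 2.1457

Discriminant: (-7)² − 4·5·(-8) = 209.
Quadratic formula: p = (7 ± √209) / 10.
So p = 7/10 + √(209)/10 ≈ 2.1457 or p = 7/10 - √(209)/10 ≈ -0.7457.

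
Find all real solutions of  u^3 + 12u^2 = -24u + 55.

u = -8.3218 or u = -5 or u = 1.3218

Rearrange: u^3 + 12u^2 + 24u - 55 = 0.
Possible rational roots are divisors of -55. Testing u = -5 gives 0, so (u + 5) is a factor.
Divide: u^3 + 12u^2 + 24u - 55 = (u + 5)(u^2 + 7u - 11).
Apply the quadratic formula to u^2 + 7u - 11 = 0: u = (-7 +/- sqrt(93))/2, i.e. u ~= 1.3218 or u ~= -8.3218.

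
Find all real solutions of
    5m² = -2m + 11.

Rearrange to standard form: 5m² + 2m - 11 = 0.
Discriminant: (2)² − 4·5·(-11) = 224.
Quadratic formula: m = (-2 ± √224) / 10.
So m = -1/5 + 2·√(14)/5 ≈ 1.2967 or m = -2·√(14)/5 - 1/5 ≈ -1.6967.

m = -1.6967 or m = 1.2967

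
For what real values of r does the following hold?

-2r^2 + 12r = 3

r = 0.2614 or r = 5.7386

Rearrange to standard form: -2r^2 + 12r - 3 = 0.
Discriminant: (12)^2 - 4*(-2)*(-3) = 120.
Quadratic formula: r = (-12 +/- sqrt(120)) / (-4).
So r = 3 - sqrt(30)/2 ~= 0.2614 or r = sqrt(30)/2 + 3 ~= 5.7386.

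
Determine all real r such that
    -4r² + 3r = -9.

r = -1.1712 or r = 1.9212

Rearrange to standard form: -4r² + 3r + 9 = 0.
Discriminant: (3)² − 4·(-4)·9 = 153.
Quadratic formula: r = (-3 ± √153) / (-8).
So r = 3/8 - 3·√(17)/8 ≈ -1.1712 or r = 3/8 + 3·√(17)/8 ≈ 1.9212.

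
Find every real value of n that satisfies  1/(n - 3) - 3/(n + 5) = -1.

n = -1 or n = 1

Multiply both sides by (n - 3)(n + 5):
(n + 5) - 3(n - 3) = -(n - 3)(n + 5).
Expand and collect terms: -n^2 + 1 = 0.
Factor or apply the quadratic formula: n = -1 or n = 1.
Neither value makes a denominator zero (n != 3, n != -5), so both are valid.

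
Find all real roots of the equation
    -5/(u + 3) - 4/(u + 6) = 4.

Multiply both sides by (u + 3)(u + 6):
-5(u + 6) - 4(u + 3) = 4(u + 3)(u + 6).
Expand and collect terms: 4u² + 45u + 114 = 0.
By the quadratic formula, u = (-45 ± √201) / 8, so u ≈ -3.8528 or u ≈ -7.3972.
Neither value makes a denominator zero (u ≠ -3, u ≠ -6), so both are valid.

u = -7.3972 or u = -3.8528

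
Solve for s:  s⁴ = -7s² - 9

Let u = s². The equation becomes u² + 7u + 9 = 0.
By the quadratic formula, u = -7/2 + √(13)/2 or u = -7/2 - √(13)/2.
s² = -7/2 + √(13)/2 < 0 has no real solution.
s² = -7/2 - √(13)/2 < 0 has no real solution.

No real solutions.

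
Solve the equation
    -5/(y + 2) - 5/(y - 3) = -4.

y = -1.0451 or y = 4.5451

Multiply both sides by (y + 2)(y - 3):
-5(y - 3) - 5(y + 2) = -4(y + 2)(y - 3).
Expand and collect terms: -4y² + 14y + 19 = 0.
By the quadratic formula, y = (-14 ± √500) / -8, so y ≈ -1.0451 or y ≈ 4.5451.
Neither value makes a denominator zero (y ≠ -2, y ≠ 3), so both are valid.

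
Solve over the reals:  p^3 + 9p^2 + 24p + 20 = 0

Possible rational roots are divisors of 20. Testing p = -5 gives 0, so (p + 5) is a factor.
Divide: p^3 + 9p^2 + 24p + 20 = (p + 5)(p^2 + 4p + 4).
The quadratic has the repeated root p = -2.

p = -5 or p = -2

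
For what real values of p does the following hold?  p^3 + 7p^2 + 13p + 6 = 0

Possible rational roots are divisors of 6. Testing p = -2 gives 0, so (p + 2) is a factor.
Divide: p^3 + 7p^2 + 13p + 6 = (p + 2)(p^2 + 5p + 3).
Apply the quadratic formula to p^2 + 5p + 3 = 0: p = (-5 +/- sqrt(13))/2, i.e. p ~= -0.6972 or p ~= -4.3028.

p = -4.3028 or p = -2 or p = -0.6972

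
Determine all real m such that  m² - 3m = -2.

Bring every term to one side: m² - 3m + 2 = 0.
Factor: (m - 1)(m - 2) = 0.
So m = 1 or m = 2.

m = 1 or m = 2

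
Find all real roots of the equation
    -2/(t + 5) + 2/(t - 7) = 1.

t = -6.746 or t = 8.746

Multiply both sides by (t + 5)(t - 7):
-2(t - 7) + 2(t + 5) = (t + 5)(t - 7).
Expand and collect terms: t² - 2t - 59 = 0.
By the quadratic formula, t = (2 ± √240) / 2, so t ≈ 8.746 or t ≈ -6.746.
Neither value makes a denominator zero (t ≠ -5, t ≠ 7), so both are valid.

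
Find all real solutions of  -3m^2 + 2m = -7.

Rearrange to standard form: -3m^2 + 2m + 7 = 0.
Discriminant: (2)^2 - 4*(-3)*7 = 88.
Quadratic formula: m = (-2 +/- sqrt(88)) / (-6).
So m = 1/3 - sqrt(22)/3 ~= -1.2301 or m = 1/3 + sqrt(22)/3 ~= 1.8968.

m = -1.2301 or m = 1.8968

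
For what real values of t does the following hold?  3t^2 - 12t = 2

Rearrange to standard form: 3t^2 - 12t - 2 = 0.
Discriminant: (-12)^2 - 4*3*(-2) = 168.
Quadratic formula: t = (12 +/- sqrt(168)) / 6.
So t = 2 + sqrt(42)/3 ~= 4.1602 or t = 2 - sqrt(42)/3 ~= -0.1602.

t = -0.1602 or t = 4.1602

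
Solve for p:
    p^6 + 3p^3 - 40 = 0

p = -2 or p = 1.71

Let u = p^3. The equation becomes u^2 + 3u - 40 = 0.
Factor: (u - 5)(u + 8) = 0, so u = 5 or u = -8.
p^3 = 5 gives p = (5)^(1/3) ~= 1.71.
p^3 = -8 gives p = -2.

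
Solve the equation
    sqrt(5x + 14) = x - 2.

x = 10

Square both sides: 5x + 14 = (x - 2)^2.
Expand and rearrange: x^2 - 9x - 10 = 0.
Solving gives x = 10 or x = -1.
Check each candidate in the original equation:
  x = 10: sqrt(64) = 8, while x - 2 = 8 — valid.
  x = -1: sqrt(9) = 3, while x - 2 = -3 — extraneous.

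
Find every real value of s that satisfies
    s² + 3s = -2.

Bring every term to one side: s² + 3s + 2 = 0.
Factor: (s + 1)(s + 2) = 0.
So s = -1 or s = -2.

s = -2 or s = -1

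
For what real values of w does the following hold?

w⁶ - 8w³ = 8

Let u = w³. The equation becomes u² - 8u - 8 = 0.
By the quadratic formula, u = 4 + 2·√(6) or u = 4 - 2·√(6).
w³ = 4 + 2·√(6) gives w = ∛(4 + 2·√(6)) ≈ 2.0723.
w³ = 4 - 2·√(6) gives w = -∛(-4 + 2·√(6)) ≈ -0.9651.

w = -0.9651 or w = 2.0723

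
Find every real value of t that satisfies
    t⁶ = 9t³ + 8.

t = -0.9341 or t = 2.1411

Let u = t³. The equation becomes u² - 9u - 8 = 0.
By the quadratic formula, u = 9/2 + √(113)/2 or u = 9/2 - √(113)/2.
t³ = 9/2 + √(113)/2 gives t = ∛(9/2 + √(113)/2) ≈ 2.1411.
t³ = 9/2 - √(113)/2 gives t = -∛(-9/2 + √(113)/2) ≈ -0.9341.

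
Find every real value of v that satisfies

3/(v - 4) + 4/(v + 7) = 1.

v = -4.0828 or v = 8.0828

Multiply both sides by (v - 4)(v + 7):
3(v + 7) + 4(v - 4) = (v - 4)(v + 7).
Expand and collect terms: v^2 - 4v - 33 = 0.
By the quadratic formula, v = (4 +/- sqrt(148)) / 2, so v ~= 8.0828 or v ~= -4.0828.
Neither value makes a denominator zero (v != 4, v != -7), so both are valid.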